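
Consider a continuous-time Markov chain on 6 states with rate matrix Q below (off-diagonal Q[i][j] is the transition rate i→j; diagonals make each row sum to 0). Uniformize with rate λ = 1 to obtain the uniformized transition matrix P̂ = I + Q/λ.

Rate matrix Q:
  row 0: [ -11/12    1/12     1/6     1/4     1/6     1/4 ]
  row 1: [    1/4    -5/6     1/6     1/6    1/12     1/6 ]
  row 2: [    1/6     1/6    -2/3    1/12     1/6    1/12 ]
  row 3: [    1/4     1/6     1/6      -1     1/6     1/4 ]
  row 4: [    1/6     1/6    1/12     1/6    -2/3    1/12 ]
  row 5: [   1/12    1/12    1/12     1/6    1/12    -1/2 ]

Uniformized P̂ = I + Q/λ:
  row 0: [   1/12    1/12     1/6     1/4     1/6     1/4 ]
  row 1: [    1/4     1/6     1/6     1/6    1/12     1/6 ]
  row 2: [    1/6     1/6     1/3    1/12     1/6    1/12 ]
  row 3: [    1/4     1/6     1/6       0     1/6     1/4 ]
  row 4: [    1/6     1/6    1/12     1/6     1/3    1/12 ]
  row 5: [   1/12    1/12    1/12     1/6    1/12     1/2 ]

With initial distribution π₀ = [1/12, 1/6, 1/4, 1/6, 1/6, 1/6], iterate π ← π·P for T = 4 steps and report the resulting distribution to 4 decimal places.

π = [0.1564, 0.1334, 0.1598, 0.1427, 0.1626, 0.2451]

t=0: π = [0.0833, 0.1667, 0.2500, 0.1667, 0.1667, 0.1667]
t=1: π = [0.1736, 0.1458, 0.1806, 0.1250, 0.1667, 0.2083]
t=2: π = [0.1574, 0.1348, 0.1655, 0.1453, 0.1649, 0.2321]
t=3: π = [0.1576, 0.1342, 0.1612, 0.1418, 0.1636, 0.2417]
t=4: π = [0.1564, 0.1334, 0.1598, 0.1427, 0.1626, 0.2451]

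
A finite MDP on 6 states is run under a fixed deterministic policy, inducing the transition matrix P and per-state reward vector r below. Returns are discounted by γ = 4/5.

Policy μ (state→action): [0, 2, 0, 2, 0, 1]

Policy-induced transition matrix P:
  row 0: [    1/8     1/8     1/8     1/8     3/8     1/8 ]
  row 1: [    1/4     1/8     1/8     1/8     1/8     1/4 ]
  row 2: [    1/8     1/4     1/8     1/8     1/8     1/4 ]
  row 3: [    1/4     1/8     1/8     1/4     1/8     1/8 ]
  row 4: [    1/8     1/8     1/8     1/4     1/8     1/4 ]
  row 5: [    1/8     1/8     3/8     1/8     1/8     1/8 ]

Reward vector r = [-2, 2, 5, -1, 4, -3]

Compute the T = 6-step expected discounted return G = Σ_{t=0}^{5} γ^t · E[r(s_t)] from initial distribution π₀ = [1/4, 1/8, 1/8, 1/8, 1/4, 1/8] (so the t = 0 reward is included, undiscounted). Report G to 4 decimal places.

G = 2.9204

t=0: π = [0.2500, 0.1250, 0.1250, 0.1250, 0.2500, 0.1250], E[r] = 0.8750, γ^t·E[r] = 0.875000, running G = 0.875000
t=1: π = [0.1563, 0.1406, 0.1563, 0.1719, 0.1875, 0.1875], E[r] = 0.7656, γ^t·E[r] = 0.612500, running G = 1.487500
t=2: π = [0.1641, 0.1445, 0.1719, 0.1699, 0.1641, 0.1855], E[r] = 0.7500, γ^t·E[r] = 0.480000, running G = 1.967500
t=3: π = [0.1643, 0.1465, 0.1714, 0.1667, 0.1660, 0.1851], E[r] = 0.7634, γ^t·E[r] = 0.390875, running G = 2.358375
t=4: π = [0.1642, 0.1464, 0.1713, 0.1666, 0.1661, 0.1855], E[r] = 0.7621, γ^t·E[r] = 0.312163, running G = 2.670538
t=5: π = [0.1641, 0.1464, 0.1714, 0.1666, 0.1660, 0.1855], E[r] = 0.7626, γ^t·E[r] = 0.249881, running G = 2.920419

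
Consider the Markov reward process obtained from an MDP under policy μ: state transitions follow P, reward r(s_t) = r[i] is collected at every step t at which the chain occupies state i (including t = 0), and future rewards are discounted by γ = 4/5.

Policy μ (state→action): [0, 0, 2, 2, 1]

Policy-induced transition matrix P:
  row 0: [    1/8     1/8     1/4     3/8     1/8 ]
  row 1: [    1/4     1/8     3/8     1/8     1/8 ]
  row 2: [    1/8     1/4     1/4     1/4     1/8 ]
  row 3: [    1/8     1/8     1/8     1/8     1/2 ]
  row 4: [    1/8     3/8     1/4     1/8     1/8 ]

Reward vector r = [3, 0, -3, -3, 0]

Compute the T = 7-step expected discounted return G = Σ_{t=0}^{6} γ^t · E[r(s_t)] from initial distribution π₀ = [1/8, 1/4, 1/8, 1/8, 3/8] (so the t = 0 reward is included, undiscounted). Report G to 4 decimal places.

G = -2.9658

t=0: π = [0.1250, 0.2500, 0.1250, 0.1250, 0.3750], E[r] = -0.3750, γ^t·E[r] = -0.375000, running G = -0.375000
t=1: π = [0.1563, 0.2344, 0.2656, 0.1719, 0.1719], E[r] = -0.8438, γ^t·E[r] = -0.675000, running G = -1.050000
t=2: π = [0.1543, 0.2012, 0.2578, 0.1973, 0.1895], E[r] = -0.9023, γ^t·E[r] = -0.577500, running G = -1.627500
t=3: π = [0.1501, 0.2046, 0.2505, 0.1958, 0.1990], E[r] = -0.8884, γ^t·E[r] = -0.454875, running G = -2.082375
t=4: π = [0.1506, 0.2061, 0.2511, 0.1938, 0.1984], E[r] = -0.8831, γ^t·E[r] = -0.361725, running G = -2.444100
t=5: π = [0.1508, 0.2060, 0.2515, 0.1940, 0.1977], E[r] = -0.8844, γ^t·E[r] = -0.289800, running G = -2.733900
t=6: π = [0.1507, 0.2059, 0.2515, 0.1941, 0.1978], E[r] = -0.8846, γ^t·E[r] = -0.231900, running G = -2.965800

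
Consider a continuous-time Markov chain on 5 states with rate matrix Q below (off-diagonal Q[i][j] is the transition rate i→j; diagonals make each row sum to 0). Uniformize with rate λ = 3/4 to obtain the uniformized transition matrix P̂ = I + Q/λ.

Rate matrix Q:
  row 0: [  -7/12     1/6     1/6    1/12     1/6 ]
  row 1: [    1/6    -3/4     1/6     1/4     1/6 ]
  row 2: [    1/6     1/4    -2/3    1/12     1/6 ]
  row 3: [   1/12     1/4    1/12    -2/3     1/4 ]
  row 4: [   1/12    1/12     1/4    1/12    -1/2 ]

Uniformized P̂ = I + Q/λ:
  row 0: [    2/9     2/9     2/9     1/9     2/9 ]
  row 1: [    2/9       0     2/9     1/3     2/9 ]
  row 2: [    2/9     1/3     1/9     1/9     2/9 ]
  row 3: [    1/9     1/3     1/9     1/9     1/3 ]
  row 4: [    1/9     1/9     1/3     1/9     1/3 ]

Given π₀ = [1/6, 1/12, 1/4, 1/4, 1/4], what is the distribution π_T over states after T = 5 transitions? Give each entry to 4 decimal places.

π = [0.1752, 0.1912, 0.2113, 0.1531, 0.2693]

t=0: π = [0.1667, 0.0833, 0.2500, 0.2500, 0.2500]
t=1: π = [0.1667, 0.2315, 0.1944, 0.1296, 0.2778]
t=2: π = [0.1770, 0.1759, 0.2171, 0.1626, 0.2675]
t=3: π = [0.1744, 0.1956, 0.2098, 0.1502, 0.2700]
t=4: π = [0.1755, 0.1888, 0.2122, 0.1546, 0.2689]
t=5: π = [0.1752, 0.1912, 0.2113, 0.1531, 0.2693]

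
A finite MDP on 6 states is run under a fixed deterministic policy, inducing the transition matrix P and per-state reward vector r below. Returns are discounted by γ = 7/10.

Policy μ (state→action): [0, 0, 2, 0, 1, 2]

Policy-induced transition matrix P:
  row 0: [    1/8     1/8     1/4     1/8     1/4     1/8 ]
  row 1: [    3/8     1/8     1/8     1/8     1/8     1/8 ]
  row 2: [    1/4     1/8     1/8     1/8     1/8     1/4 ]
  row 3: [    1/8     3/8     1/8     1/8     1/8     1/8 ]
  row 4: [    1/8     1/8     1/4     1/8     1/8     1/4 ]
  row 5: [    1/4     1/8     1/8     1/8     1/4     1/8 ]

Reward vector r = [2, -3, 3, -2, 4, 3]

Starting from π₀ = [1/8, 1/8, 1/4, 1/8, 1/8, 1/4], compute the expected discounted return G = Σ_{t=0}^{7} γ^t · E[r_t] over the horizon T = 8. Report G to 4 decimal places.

t=0: π = [0.1250, 0.1250, 0.2500, 0.1250, 0.1250, 0.2500], E[r] = 1.6250, γ^t·E[r] = 1.625000, running G = 1.625000
t=1: π = [0.2188, 0.1563, 0.1563, 0.1250, 0.1719, 0.1719], E[r] = 1.3906, γ^t·E[r] = 0.973438, running G = 2.598438
t=2: π = [0.2051, 0.1563, 0.1738, 0.1250, 0.1738, 0.1660], E[r] = 1.4063, γ^t·E[r] = 0.689063, running G = 3.287500
t=3: π = [0.2065, 0.1563, 0.1724, 0.1250, 0.1714, 0.1685], E[r] = 1.4023, γ^t·E[r] = 0.481004, running G = 3.768504
t=4: π = [0.2067, 0.1563, 0.1722, 0.1250, 0.1719, 0.1680], E[r] = 1.4027, γ^t·E[r] = 0.336791, running G = 4.105295
t=5: π = [0.2066, 0.1563, 0.1723, 0.1250, 0.1718, 0.1680], E[r] = 1.4027, γ^t·E[r] = 0.235759, running G = 4.341053
t=6: π = [0.2066, 0.1563, 0.1723, 0.1250, 0.1718, 0.1680], E[r] = 1.4027, γ^t·E[r] = 0.165029, running G = 4.506082
t=7: π = [0.2066, 0.1563, 0.1723, 0.1250, 0.1718, 0.1680], E[r] = 1.4027, γ^t·E[r] = 0.115520, running G = 4.621602

G = 4.6216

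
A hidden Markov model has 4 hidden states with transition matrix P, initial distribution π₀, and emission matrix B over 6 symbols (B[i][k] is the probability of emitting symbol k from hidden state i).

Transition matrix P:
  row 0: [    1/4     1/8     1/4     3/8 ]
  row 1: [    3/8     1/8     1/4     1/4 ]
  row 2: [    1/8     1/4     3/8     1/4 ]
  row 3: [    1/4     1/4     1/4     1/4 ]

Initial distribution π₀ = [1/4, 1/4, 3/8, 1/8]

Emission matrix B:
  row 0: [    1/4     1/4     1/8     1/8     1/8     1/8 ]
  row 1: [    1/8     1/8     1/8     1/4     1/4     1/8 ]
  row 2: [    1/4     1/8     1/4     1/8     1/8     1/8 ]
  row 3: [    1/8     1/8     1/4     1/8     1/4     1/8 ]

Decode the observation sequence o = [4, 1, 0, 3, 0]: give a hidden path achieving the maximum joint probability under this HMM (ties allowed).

path = [1, 0, 2, 1, 0]

t=0: δ = [3.125e-02, 6.250e-02, 4.688e-02, 3.125e-02]  (obs o_0=4)
t=1: δ = [5.859e-03, 1.465e-03, 2.197e-03, 1.953e-03]  ψ = [1, 2, 2, 1]  (obs o_1=1)
t=2: δ = [3.662e-04, 9.155e-05, 3.662e-04, 2.747e-04]  ψ = [0, 0, 0, 0]  (obs o_2=0)
t=3: δ = [1.144e-05, 2.289e-05, 1.717e-05, 1.717e-05]  ψ = [0, 2, 2, 0]  (obs o_3=3)
t=4: δ = [2.146e-06, 5.364e-07, 1.609e-06, 7.153e-07]  ψ = [1, 2, 2, 1]  (obs o_4=0)
backtrack: best end state = 0; path = [1, 0, 2, 1, 0]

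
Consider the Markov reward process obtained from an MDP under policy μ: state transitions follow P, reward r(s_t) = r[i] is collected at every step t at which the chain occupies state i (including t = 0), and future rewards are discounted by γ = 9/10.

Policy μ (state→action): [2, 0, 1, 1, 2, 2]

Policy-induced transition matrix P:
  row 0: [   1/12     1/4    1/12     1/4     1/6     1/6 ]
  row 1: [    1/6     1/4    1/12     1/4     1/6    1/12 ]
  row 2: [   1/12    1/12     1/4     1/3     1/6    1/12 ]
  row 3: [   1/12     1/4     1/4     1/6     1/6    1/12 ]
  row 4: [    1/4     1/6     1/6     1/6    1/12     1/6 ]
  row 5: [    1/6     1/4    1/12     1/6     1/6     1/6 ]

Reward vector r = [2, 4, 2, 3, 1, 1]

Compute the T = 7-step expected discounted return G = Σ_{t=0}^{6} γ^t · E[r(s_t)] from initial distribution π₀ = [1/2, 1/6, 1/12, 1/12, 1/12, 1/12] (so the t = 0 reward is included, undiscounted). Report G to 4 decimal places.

G = 12.2806

t=0: π = [0.5000, 0.1667, 0.0833, 0.0833, 0.0833, 0.0833], E[r] = 2.2500, γ^t·E[r] = 2.250000, running G = 2.250000
t=1: π = [0.1181, 0.2292, 0.1181, 0.2361, 0.1597, 0.1389], E[r] = 2.3958, γ^t·E[r] = 2.156250, running G = 4.406250
t=2: π = [0.1406, 0.2170, 0.1557, 0.2153, 0.1534, 0.1181], E[r] = 2.3779, γ^t·E[r] = 1.926094, running G = 6.332344
t=3: π = [0.1368, 0.2113, 0.1579, 0.2224, 0.1539, 0.1177], E[r] = 2.3734, γ^t·E[r] = 1.730215, running G = 8.062559
t=4: π = [0.1364, 0.2109, 0.1595, 0.2220, 0.1538, 0.1174], E[r] = 2.3725, γ^t·E[r] = 1.556595, running G = 9.619153
t=5: π = [0.1363, 0.2106, 0.1597, 0.2222, 0.1538, 0.1173], E[r] = 2.3722, γ^t·E[r] = 1.400775, running G = 11.019929
t=6: π = [0.1363, 0.2106, 0.1598, 0.2222, 0.1538, 0.1173], E[r] = 2.3722, γ^t·E[r] = 1.260671, running G = 12.280600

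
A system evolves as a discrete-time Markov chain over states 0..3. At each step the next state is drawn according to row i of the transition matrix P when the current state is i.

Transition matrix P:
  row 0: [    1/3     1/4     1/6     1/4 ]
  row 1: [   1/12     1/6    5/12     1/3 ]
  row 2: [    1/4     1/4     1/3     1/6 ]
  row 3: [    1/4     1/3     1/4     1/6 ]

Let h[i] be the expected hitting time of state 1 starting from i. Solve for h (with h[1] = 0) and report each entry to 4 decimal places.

First-step conditioning: h[1] = 0; for i ≠ 1, h[i] = 1 + Σ_k P[i][k]·h[k].
  h[0] = 1 + 1/3·h[0] + 1/6·h[2] + 1/4·h[3]
  h[2] = 1 + 1/4·h[0] + 1/3·h[2] + 1/6·h[3]
  h[3] = 1 + 1/4·h[0] + 1/4·h[2] + 1/6·h[3]
Solving the 3×3 linear system over states ≠ 1 gives exactly h = [1572/421, 0, 1584/421, 1452/421] (h[1] = 0 is the target).

h = [3.7340, 0.0000, 3.7625, 3.4489]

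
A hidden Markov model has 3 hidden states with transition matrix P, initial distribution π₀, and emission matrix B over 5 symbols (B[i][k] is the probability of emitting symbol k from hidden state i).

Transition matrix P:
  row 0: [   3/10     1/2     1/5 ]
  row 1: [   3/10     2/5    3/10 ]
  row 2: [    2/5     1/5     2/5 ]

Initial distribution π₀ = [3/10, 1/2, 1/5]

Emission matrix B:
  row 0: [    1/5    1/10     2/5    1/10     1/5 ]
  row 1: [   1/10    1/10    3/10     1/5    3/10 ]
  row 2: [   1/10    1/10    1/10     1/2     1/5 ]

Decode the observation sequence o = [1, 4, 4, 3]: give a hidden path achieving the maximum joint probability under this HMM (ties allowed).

path = [1, 1, 1, 2]

t=0: δ = [3.000e-02, 5.000e-02, 2.000e-02]  (obs o_0=1)
t=1: δ = [3.000e-03, 6.000e-03, 3.000e-03]  ψ = [1, 1, 1]  (obs o_1=4)
t=2: δ = [3.600e-04, 7.200e-04, 3.600e-04]  ψ = [1, 1, 1]  (obs o_2=4)
t=3: δ = [2.160e-05, 5.760e-05, 1.080e-04]  ψ = [1, 1, 1]  (obs o_3=3)
backtrack: best end state = 2; path = [1, 1, 1, 2]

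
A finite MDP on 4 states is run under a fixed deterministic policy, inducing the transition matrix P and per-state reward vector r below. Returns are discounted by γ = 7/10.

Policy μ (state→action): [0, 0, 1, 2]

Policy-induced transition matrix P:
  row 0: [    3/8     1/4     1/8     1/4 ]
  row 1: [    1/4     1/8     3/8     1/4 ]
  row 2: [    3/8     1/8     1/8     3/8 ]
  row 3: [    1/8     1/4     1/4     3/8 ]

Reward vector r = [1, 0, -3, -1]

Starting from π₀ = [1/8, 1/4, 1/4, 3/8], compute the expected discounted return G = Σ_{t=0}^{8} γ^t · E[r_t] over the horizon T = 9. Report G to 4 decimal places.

t=0: π = [0.1250, 0.2500, 0.2500, 0.3750], E[r] = -1.0000, γ^t·E[r] = -1.000000, running G = -1.000000
t=1: π = [0.2500, 0.1875, 0.2344, 0.3281], E[r] = -0.7813, γ^t·E[r] = -0.546875, running G = -1.546875
t=2: π = [0.2695, 0.1973, 0.2129, 0.3203], E[r] = -0.6895, γ^t·E[r] = -0.337832, running G = -1.884707
t=3: π = [0.2703, 0.1987, 0.2144, 0.3167], E[r] = -0.6895, γ^t·E[r] = -0.236482, running G = -2.121189
t=4: π = [0.2710, 0.1984, 0.2143, 0.3164], E[r] = -0.6882, γ^t·E[r] = -0.165230, running G = -2.286419
t=5: π = [0.2711, 0.1984, 0.2141, 0.3163], E[r] = -0.6876, γ^t·E[r] = -0.115571, running G = -2.401990
t=6: π = [0.2711, 0.1984, 0.2141, 0.3163], E[r] = -0.6876, γ^t·E[r] = -0.080899, running G = -2.482889
t=7: π = [0.2711, 0.1984, 0.2141, 0.3163], E[r] = -0.6876, γ^t·E[r] = -0.056629, running G = -2.539518
t=8: π = [0.2711, 0.1984, 0.2141, 0.3163], E[r] = -0.6876, γ^t·E[r] = -0.039640, running G = -2.579158

G = -2.5792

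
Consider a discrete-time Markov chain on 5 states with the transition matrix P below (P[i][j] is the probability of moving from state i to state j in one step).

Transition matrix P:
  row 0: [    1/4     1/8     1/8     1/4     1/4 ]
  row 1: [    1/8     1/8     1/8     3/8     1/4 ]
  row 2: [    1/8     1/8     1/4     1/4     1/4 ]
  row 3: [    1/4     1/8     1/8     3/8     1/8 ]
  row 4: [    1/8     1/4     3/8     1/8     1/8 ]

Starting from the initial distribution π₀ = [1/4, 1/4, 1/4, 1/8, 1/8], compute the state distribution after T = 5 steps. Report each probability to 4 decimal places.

t=0: π = [0.2500, 0.2500, 0.2500, 0.1250, 0.1250]
t=1: π = [0.1719, 0.1406, 0.1875, 0.2813, 0.2188]
t=2: π = [0.1816, 0.1523, 0.2031, 0.2754, 0.1875]
t=3: π = [0.1821, 0.1484, 0.1973, 0.2800, 0.1921]
t=4: π = [0.1828, 0.1490, 0.1977, 0.2795, 0.1910]
t=5: π = [0.1828, 0.1489, 0.1975, 0.2797, 0.1912]

π = [0.1828, 0.1489, 0.1975, 0.2797, 0.1912]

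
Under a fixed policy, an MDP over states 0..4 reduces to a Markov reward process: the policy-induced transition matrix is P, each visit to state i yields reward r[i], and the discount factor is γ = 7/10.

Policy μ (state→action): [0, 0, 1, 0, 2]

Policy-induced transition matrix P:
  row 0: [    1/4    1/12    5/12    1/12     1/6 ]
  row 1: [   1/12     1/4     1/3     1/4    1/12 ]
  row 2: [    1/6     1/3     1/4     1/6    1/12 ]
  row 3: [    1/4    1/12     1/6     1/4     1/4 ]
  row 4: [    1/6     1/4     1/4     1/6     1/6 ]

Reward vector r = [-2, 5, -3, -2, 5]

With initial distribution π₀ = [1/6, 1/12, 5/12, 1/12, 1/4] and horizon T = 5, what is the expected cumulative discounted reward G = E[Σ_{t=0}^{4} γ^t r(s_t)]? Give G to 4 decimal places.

t=0: π = [0.1667, 0.0833, 0.4167, 0.0833, 0.2500], E[r] = -0.0833, γ^t·E[r] = -0.083333, running G = -0.083333
t=1: π = [0.1806, 0.2431, 0.2778, 0.1667, 0.1319], E[r] = 0.3472, γ^t·E[r] = 0.243056, running G = 0.159722
t=2: π = [0.1753, 0.2153, 0.2865, 0.1858, 0.1372], E[r] = 0.1806, γ^t·E[r] = 0.088472, running G = 0.248194
t=3: π = [0.1788, 0.2137, 0.2817, 0.1855, 0.1403], E[r] = 0.1965, γ^t·E[r] = 0.067389, running G = 0.315584
t=4: π = [0.1792, 0.2128, 0.2822, 0.1850, 0.1408], E[r] = 0.1930, γ^t·E[r] = 0.046350, running G = 0.361934

G = 0.3619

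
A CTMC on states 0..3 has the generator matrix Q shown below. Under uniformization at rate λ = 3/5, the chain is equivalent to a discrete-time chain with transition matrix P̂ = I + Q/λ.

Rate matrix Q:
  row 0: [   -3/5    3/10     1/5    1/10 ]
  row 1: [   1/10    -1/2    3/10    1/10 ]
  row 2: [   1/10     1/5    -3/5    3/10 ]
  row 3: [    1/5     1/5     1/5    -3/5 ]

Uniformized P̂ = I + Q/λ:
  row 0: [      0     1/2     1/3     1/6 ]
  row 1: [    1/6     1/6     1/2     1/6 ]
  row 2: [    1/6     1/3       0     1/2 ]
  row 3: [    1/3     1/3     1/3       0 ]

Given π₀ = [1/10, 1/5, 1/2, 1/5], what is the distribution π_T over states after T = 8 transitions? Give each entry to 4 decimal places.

t=0: π = [0.1000, 0.2000, 0.5000, 0.2000]
t=1: π = [0.1833, 0.3167, 0.2000, 0.3000]
t=2: π = [0.1861, 0.3111, 0.3194, 0.1833]
t=3: π = [0.1662, 0.3125, 0.2787, 0.2426]
t=4: π = [0.1794, 0.3090, 0.2925, 0.2191]
t=5: π = [0.1733, 0.3117, 0.2873, 0.2276]
t=6: π = [0.1757, 0.3103, 0.2895, 0.2245]
t=7: π = [0.1748, 0.3109, 0.2885, 0.2258]
t=8: π = [0.1752, 0.3106, 0.2890, 0.2252]

π = [0.1752, 0.3106, 0.2890, 0.2252]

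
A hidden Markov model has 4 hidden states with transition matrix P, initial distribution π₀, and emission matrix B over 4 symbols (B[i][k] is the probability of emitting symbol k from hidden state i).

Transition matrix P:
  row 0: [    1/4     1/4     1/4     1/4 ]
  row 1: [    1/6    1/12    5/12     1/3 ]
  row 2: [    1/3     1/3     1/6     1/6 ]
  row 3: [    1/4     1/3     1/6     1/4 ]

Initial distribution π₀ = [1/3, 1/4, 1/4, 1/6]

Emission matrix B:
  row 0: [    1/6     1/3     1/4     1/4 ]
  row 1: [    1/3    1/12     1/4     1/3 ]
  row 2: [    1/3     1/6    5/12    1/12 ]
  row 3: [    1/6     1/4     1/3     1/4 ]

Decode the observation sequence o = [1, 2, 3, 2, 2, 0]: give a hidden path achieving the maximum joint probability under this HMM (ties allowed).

t=0: δ = [1.111e-01, 2.083e-02, 4.167e-02, 4.167e-02]  (obs o_0=1)
t=1: δ = [6.944e-03, 6.944e-03, 1.157e-02, 9.259e-03]  ψ = [0, 0, 0, 0]  (obs o_1=2)
t=2: δ = [9.645e-04, 1.286e-03, 2.411e-04, 5.787e-04]  ψ = [2, 2, 1, 1]  (obs o_2=3)
t=3: δ = [6.028e-05, 6.028e-05, 2.233e-04, 1.429e-04]  ψ = [0, 0, 1, 1]  (obs o_3=2)
t=4: δ = [1.861e-05, 1.861e-05, 1.550e-05, 1.240e-05]  ψ = [2, 2, 2, 2]  (obs o_4=2)
t=5: δ = [8.614e-07, 1.723e-06, 2.584e-06, 1.034e-06]  ψ = [2, 2, 1, 1]  (obs o_5=0)
backtrack: best end state = 2; path = [0, 2, 1, 2, 1, 2]

path = [0, 2, 1, 2, 1, 2]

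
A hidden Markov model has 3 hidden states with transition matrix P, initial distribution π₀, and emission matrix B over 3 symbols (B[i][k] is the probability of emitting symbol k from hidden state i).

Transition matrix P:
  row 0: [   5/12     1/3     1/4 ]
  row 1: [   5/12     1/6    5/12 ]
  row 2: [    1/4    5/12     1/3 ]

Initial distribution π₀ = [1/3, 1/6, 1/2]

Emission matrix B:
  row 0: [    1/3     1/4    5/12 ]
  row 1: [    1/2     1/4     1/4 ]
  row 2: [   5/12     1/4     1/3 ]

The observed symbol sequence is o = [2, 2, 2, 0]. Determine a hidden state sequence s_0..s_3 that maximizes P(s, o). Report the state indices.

t=0: δ = [1.389e-01, 4.167e-02, 1.667e-01]  (obs o_0=2)
t=1: δ = [2.411e-02, 1.736e-02, 1.852e-02]  ψ = [0, 2, 2]  (obs o_1=2)
t=2: δ = [4.186e-03, 2.009e-03, 2.411e-03]  ψ = [0, 0, 1]  (obs o_2=2)
t=3: δ = [5.814e-04, 6.977e-04, 4.361e-04]  ψ = [0, 0, 0]  (obs o_3=0)
backtrack: best end state = 1; path = [0, 0, 0, 1]

path = [0, 0, 0, 1]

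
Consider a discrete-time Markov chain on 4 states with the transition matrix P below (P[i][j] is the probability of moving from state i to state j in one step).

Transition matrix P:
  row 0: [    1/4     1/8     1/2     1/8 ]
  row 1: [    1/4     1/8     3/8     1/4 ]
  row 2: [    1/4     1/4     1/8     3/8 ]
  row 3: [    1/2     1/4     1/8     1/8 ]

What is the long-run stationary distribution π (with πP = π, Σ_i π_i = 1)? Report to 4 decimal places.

π = [0.3050, 0.1883, 0.2865, 0.2202]

Balance equations π_j = Σ_i π_i·P[i][j]:
  π_0 = 1/4·π_0 + 1/4·π_1 + 1/4·π_2 + 1/2·π_3
  π_1 = 1/8·π_0 + 1/8·π_1 + 1/4·π_2 + 1/4·π_3
  π_2 = 1/2·π_0 + 3/8·π_1 + 1/8·π_2 + 1/8·π_3
  normalize: π_0 + π_1 + π_2 + π_3 = 1
Solving the linear system gives exactly π = [115/377, 71/377, 108/377, 83/377].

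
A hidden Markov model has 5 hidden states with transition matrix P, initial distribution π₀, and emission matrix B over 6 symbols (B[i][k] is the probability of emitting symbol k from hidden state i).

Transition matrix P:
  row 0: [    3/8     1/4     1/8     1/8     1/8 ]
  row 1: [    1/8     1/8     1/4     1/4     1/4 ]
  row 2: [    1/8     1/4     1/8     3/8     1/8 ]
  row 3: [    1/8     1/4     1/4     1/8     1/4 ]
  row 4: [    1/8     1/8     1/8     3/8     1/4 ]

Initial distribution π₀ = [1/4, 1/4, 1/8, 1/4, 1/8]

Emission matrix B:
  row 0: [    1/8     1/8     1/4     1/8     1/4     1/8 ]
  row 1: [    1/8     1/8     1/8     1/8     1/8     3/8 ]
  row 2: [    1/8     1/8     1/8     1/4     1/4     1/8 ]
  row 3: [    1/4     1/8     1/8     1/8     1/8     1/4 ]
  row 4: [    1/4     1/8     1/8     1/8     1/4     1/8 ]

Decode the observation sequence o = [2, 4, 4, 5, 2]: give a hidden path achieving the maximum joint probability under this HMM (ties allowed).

t=0: δ = [6.250e-02, 3.125e-02, 1.562e-02, 3.125e-02, 1.562e-02]  (obs o_0=2)
t=1: δ = [5.859e-03, 1.953e-03, 1.953e-03, 9.766e-04, 1.953e-03]  ψ = [0, 0, 0, 0, 0]  (obs o_1=4)
t=2: δ = [5.493e-04, 1.831e-04, 1.831e-04, 9.155e-05, 1.831e-04]  ψ = [0, 0, 0, 0, 0]  (obs o_2=4)
t=3: δ = [2.575e-05, 5.150e-05, 8.583e-06, 1.717e-05, 8.583e-06]  ψ = [0, 0, 0, 0, 0]  (obs o_3=5)
t=4: δ = [2.414e-06, 8.047e-07, 1.609e-06, 1.609e-06, 1.609e-06]  ψ = [0, 0, 1, 1, 1]  (obs o_4=2)
backtrack: best end state = 0; path = [0, 0, 0, 0, 0]

path = [0, 0, 0, 0, 0]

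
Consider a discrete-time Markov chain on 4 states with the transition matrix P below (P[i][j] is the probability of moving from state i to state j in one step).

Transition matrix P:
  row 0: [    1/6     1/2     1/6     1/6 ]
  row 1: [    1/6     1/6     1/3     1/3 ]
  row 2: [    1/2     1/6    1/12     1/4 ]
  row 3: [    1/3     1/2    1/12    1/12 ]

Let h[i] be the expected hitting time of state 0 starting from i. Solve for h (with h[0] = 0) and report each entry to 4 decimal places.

h = [0.0000, 3.5615, 2.6310, 3.2727]

First-step conditioning: h[0] = 0; for i ≠ 0, h[i] = 1 + Σ_k P[i][k]·h[k].
  h[1] = 1 + 1/6·h[1] + 1/3·h[2] + 1/3·h[3]
  h[2] = 1 + 1/6·h[1] + 1/12·h[2] + 1/4·h[3]
  h[3] = 1 + 1/2·h[1] + 1/12·h[2] + 1/12·h[3]
Solving the 3×3 linear system over states ≠ 0 gives exactly h = [0, 666/187, 492/187, 36/11] (h[0] = 0 is the target).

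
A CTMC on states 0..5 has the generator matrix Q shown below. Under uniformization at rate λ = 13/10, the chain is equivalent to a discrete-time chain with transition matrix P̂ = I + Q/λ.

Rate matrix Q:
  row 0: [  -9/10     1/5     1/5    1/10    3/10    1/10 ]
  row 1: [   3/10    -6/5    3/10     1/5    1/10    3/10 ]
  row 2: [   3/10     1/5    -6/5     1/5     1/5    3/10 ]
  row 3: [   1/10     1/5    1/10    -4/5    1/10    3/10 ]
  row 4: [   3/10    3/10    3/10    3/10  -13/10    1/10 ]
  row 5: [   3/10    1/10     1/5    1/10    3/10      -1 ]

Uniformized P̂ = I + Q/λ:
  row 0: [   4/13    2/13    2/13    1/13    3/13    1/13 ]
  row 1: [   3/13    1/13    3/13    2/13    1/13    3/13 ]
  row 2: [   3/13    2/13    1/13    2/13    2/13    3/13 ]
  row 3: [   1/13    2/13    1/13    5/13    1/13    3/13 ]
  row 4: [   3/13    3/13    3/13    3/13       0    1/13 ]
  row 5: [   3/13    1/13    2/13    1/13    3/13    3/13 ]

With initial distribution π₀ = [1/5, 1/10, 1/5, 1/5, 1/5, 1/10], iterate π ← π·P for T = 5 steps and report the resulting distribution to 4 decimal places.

π = [0.2209, 0.1402, 0.1503, 0.1743, 0.1388, 0.1755]

t=0: π = [0.2000, 0.1000, 0.2000, 0.2000, 0.2000, 0.1000]
t=1: π = [0.2154, 0.1538, 0.1462, 0.1923, 0.1231, 0.1692]
t=2: π = [0.2178, 0.1385, 0.1491, 0.1781, 0.1379, 0.1787]
t=3: π = [0.2201, 0.1401, 0.1499, 0.1751, 0.1388, 0.1761]
t=4: π = [0.2208, 0.1402, 0.1503, 0.1744, 0.1387, 0.1756]
t=5: π = [0.2209, 0.1402, 0.1503, 0.1743, 0.1388, 0.1755]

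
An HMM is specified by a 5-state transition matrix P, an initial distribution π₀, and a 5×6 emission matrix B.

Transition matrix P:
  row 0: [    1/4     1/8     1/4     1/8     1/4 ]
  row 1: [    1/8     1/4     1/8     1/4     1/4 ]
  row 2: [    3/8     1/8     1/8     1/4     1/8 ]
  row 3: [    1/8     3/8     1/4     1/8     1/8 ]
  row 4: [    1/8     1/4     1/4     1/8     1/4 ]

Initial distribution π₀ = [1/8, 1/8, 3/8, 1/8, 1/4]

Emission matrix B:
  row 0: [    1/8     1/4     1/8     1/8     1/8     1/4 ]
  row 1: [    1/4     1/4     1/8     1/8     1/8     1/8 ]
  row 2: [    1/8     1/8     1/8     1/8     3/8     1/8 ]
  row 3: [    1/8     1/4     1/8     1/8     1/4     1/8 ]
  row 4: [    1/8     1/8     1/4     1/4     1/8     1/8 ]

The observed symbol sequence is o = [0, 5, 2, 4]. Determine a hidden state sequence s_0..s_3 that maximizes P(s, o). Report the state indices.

path = [2, 0, 4, 2]

t=0: δ = [1.562e-02, 3.125e-02, 4.688e-02, 1.562e-02, 3.125e-02]  (obs o_0=0)
t=1: δ = [4.395e-03, 9.766e-04, 9.766e-04, 1.465e-03, 9.766e-04]  ψ = [2, 1, 4, 2, 1]  (obs o_1=5)
t=2: δ = [1.373e-04, 6.866e-05, 1.373e-04, 6.866e-05, 2.747e-04]  ψ = [0, 0, 0, 0, 0]  (obs o_2=2)
t=3: δ = [6.437e-06, 8.583e-06, 2.575e-05, 8.583e-06, 8.583e-06]  ψ = [2, 4, 4, 2, 4]  (obs o_3=4)
backtrack: best end state = 2; path = [2, 0, 4, 2]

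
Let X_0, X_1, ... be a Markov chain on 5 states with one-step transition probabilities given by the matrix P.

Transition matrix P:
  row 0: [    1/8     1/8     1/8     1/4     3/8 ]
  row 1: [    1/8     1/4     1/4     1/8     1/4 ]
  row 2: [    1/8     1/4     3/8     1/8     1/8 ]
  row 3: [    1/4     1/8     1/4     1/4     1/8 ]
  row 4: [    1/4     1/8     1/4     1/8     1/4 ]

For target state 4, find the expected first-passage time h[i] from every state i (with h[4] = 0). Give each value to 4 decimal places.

h = [4.0666, 4.6596, 5.3253, 5.2405, 0.0000]

First-step conditioning: h[4] = 0; for i ≠ 4, h[i] = 1 + Σ_k P[i][k]·h[k].
  h[0] = 1 + 1/8·h[0] + 1/8·h[1] + 1/8·h[2] + 1/4·h[3]
  h[1] = 1 + 1/8·h[0] + 1/4·h[1] + 1/4·h[2] + 1/8·h[3]
  h[2] = 1 + 1/8·h[0] + 1/4·h[1] + 3/8·h[2] + 1/8·h[3]
  h[3] = 1 + 1/4·h[0] + 1/8·h[1] + 1/4·h[2] + 1/4·h[3]
Solving the 4×4 linear system over states ≠ 4 gives exactly h = [2688/661, 3080/661, 3520/661, 3464/661, 0] (h[4] = 0 is the target).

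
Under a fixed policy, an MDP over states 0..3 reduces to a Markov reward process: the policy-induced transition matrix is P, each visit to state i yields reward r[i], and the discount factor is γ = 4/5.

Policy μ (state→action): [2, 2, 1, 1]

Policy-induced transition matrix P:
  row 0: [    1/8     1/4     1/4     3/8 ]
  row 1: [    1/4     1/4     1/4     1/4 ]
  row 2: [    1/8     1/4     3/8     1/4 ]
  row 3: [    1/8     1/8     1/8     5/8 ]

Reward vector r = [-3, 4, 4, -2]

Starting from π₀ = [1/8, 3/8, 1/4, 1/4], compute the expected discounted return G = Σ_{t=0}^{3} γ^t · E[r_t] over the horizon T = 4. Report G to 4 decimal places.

t=0: π = [0.1250, 0.3750, 0.2500, 0.2500], E[r] = 1.6250, γ^t·E[r] = 1.625000, running G = 1.625000
t=1: π = [0.1719, 0.2188, 0.2500, 0.3594], E[r] = 0.6406, γ^t·E[r] = 0.512500, running G = 2.137500
t=2: π = [0.1523, 0.2051, 0.2363, 0.4063], E[r] = 0.4961, γ^t·E[r] = 0.317500, running G = 2.455000
t=3: π = [0.1506, 0.1992, 0.2288, 0.4214], E[r] = 0.4172, γ^t·E[r] = 0.213625, running G = 2.668625

G = 2.6686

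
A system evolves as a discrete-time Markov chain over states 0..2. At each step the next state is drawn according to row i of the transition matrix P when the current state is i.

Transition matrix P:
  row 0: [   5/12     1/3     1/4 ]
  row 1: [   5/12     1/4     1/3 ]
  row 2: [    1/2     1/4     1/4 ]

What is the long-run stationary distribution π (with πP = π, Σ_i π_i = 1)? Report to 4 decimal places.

π = [0.4395, 0.2866, 0.2739]

Balance equations π_j = Σ_i π_i·P[i][j]:
  π_0 = 5/12·π_0 + 5/12·π_1 + 1/2·π_2
  π_1 = 1/3·π_0 + 1/4·π_1 + 1/4·π_2
  normalize: π_0 + π_1 + π_2 = 1
Solving the linear system gives exactly π = [69/157, 45/157, 43/157].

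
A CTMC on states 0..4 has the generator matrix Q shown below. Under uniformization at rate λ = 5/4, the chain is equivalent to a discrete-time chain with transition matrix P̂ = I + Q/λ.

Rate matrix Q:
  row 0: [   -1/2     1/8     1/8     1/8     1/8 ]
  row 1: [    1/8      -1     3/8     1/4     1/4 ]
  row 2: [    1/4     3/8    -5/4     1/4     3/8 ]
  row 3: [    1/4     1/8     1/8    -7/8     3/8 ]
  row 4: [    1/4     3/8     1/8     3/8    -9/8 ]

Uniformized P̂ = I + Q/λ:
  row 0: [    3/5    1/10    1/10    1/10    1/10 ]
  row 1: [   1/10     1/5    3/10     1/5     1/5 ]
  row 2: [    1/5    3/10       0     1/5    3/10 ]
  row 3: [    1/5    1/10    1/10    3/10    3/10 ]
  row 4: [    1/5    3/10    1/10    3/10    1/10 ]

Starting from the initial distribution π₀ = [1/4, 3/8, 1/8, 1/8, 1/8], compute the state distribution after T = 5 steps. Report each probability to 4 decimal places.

π = [0.3020, 0.1799, 0.1237, 0.2096, 0.1848]

t=0: π = [0.2500, 0.3750, 0.1250, 0.1250, 0.1250]
t=1: π = [0.2625, 0.1875, 0.1625, 0.2000, 0.1875]
t=2: π = [0.2863, 0.1888, 0.1213, 0.2125, 0.1913]
t=3: π = [0.2956, 0.1814, 0.1256, 0.2118, 0.1856]
t=4: π = [0.3001, 0.1804, 0.1237, 0.2102, 0.1856]
t=5: π = [0.3020, 0.1799, 0.1237, 0.2096, 0.1848]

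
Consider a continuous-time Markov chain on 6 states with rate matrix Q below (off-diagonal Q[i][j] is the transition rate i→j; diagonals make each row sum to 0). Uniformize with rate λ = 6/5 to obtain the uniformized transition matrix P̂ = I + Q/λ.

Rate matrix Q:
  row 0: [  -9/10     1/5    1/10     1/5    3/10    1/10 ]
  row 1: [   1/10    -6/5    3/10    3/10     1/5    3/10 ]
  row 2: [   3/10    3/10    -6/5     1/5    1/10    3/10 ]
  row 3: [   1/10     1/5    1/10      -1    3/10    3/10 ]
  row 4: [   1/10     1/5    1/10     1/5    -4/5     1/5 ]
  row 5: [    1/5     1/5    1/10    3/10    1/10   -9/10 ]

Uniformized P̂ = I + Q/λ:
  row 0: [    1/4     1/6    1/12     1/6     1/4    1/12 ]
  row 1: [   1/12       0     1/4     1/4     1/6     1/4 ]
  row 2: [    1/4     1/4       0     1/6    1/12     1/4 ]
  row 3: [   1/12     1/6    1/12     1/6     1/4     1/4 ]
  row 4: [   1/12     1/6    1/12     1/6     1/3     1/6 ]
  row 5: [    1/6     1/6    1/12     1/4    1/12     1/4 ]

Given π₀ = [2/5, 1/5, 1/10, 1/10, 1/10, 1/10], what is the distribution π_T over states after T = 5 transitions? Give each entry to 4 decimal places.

π = [0.1409, 0.1500, 0.1000, 0.1966, 0.2029, 0.2096]

t=0: π = [0.4000, 0.2000, 0.1000, 0.1000, 0.1000, 0.1000]
t=1: π = [0.1750, 0.1417, 0.1083, 0.1917, 0.2083, 0.1750]
t=2: π = [0.1451, 0.1521, 0.0979, 0.1931, 0.2083, 0.2035]
t=3: π = [0.1408, 0.1495, 0.1005, 0.1963, 0.2045, 0.2084]
t=4: π = [0.1409, 0.1501, 0.0999, 0.1965, 0.2031, 0.2095]
t=5: π = [0.1409, 0.1500, 0.1000, 0.1966, 0.2029, 0.2096]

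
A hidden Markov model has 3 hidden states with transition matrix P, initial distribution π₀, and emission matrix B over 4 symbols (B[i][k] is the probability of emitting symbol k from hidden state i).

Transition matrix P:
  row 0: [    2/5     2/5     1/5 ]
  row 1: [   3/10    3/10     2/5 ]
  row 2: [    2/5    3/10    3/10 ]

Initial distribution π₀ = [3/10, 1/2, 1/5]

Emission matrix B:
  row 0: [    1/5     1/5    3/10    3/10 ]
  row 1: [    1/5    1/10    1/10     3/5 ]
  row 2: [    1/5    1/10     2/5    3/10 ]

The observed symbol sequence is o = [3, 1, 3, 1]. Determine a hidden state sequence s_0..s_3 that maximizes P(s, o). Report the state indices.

t=0: δ = [9.000e-02, 3.000e-01, 6.000e-02]  (obs o_0=3)
t=1: δ = [1.800e-02, 9.000e-03, 1.200e-02]  ψ = [1, 1, 1]  (obs o_1=1)
t=2: δ = [2.160e-03, 4.320e-03, 1.080e-03]  ψ = [0, 0, 0]  (obs o_2=3)
t=3: δ = [2.592e-04, 1.296e-04, 1.728e-04]  ψ = [1, 1, 1]  (obs o_3=1)
backtrack: best end state = 0; path = [1, 0, 1, 0]

path = [1, 0, 1, 0]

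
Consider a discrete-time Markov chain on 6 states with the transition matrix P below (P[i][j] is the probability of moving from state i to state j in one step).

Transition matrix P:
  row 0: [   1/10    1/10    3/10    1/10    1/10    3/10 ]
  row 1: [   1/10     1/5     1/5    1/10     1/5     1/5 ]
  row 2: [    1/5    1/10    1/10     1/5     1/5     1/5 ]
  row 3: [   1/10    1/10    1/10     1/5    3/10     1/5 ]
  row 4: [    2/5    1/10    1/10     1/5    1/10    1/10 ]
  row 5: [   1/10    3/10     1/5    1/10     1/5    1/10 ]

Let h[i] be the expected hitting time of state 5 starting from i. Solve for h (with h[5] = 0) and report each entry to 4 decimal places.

First-step conditioning: h[5] = 0; for i ≠ 5, h[i] = 1 + Σ_k P[i][k]·h[k].
  h[0] = 1 + 1/10·h[0] + 1/10·h[1] + 3/10·h[2] + 1/10·h[3] + 1/10·h[4]
  h[1] = 1 + 1/10·h[0] + 1/5·h[1] + 1/5·h[2] + 1/10·h[3] + 1/5·h[4]
  h[2] = 1 + 1/5·h[0] + 1/10·h[1] + 1/10·h[2] + 1/5·h[3] + 1/5·h[4]
  h[3] = 1 + 1/10·h[0] + 1/10·h[1] + 1/10·h[2] + 1/5·h[3] + 3/10·h[4]
  h[4] = 1 + 2/5·h[0] + 1/10·h[1] + 1/10·h[2] + 1/5·h[3] + 1/10·h[4]
Solving the 5×5 linear system over states ≠ 5 gives exactly h = [24750/5519, 55445/11038, 54945/11038, 27945/5519, 29475/5519, 0] (h[5] = 0 is the target).

h = [4.4845, 5.0231, 4.9778, 5.0634, 5.3406, 0.0000]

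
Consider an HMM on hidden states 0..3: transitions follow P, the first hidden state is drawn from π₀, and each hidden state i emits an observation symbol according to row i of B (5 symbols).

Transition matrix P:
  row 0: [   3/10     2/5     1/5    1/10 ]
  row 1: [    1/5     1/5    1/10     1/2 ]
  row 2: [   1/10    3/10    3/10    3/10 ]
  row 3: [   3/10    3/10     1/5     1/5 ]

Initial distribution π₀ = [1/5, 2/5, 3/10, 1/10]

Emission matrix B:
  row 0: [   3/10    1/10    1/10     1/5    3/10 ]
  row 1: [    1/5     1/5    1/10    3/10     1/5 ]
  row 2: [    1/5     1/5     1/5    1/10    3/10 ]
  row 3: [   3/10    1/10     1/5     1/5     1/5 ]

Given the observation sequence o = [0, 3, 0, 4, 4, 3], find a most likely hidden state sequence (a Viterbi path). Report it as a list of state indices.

path = [0, 1, 3, 0, 0, 1]

t=0: δ = [6.000e-02, 8.000e-02, 6.000e-02, 3.000e-02]  (obs o_0=0)
t=1: δ = [3.600e-03, 7.200e-03, 1.800e-03, 8.000e-03]  ψ = [0, 0, 2, 1]  (obs o_1=3)
t=2: δ = [7.200e-04, 4.800e-04, 3.200e-04, 1.080e-03]  ψ = [3, 3, 3, 1]  (obs o_2=0)
t=3: δ = [9.720e-05, 6.480e-05, 6.480e-05, 4.800e-05]  ψ = [3, 3, 3, 1]  (obs o_3=4)
t=4: δ = [8.748e-06, 7.776e-06, 5.832e-06, 6.480e-06]  ψ = [0, 0, 0, 1]  (obs o_4=4)
t=5: δ = [5.249e-07, 1.050e-06, 1.750e-07, 7.776e-07]  ψ = [0, 0, 0, 1]  (obs o_5=3)
backtrack: best end state = 1; path = [0, 1, 3, 0, 0, 1]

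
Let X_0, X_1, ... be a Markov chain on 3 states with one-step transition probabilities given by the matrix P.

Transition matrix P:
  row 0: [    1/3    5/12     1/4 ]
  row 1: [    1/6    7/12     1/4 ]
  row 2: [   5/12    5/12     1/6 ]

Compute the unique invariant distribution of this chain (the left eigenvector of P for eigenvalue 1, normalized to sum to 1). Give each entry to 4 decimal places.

Balance equations π_j = Σ_i π_i·P[i][j]:
  π_0 = 1/3·π_0 + 1/6·π_1 + 5/12·π_2
  π_1 = 5/12·π_0 + 7/12·π_1 + 5/12·π_2
  normalize: π_0 + π_1 + π_2 = 1
Solving the linear system gives exactly π = [7/26, 1/2, 3/13].

π = [0.2692, 0.5000, 0.2308]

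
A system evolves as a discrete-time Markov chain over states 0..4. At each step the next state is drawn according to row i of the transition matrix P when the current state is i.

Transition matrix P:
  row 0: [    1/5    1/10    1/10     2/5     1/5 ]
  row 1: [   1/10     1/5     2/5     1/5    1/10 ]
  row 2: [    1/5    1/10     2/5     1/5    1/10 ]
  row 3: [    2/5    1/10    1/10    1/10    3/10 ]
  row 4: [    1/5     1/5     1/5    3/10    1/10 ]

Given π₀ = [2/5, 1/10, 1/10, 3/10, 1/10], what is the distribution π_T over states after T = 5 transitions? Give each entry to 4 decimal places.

π = [0.2350, 0.1302, 0.2230, 0.2402, 0.1716]

t=0: π = [0.4000, 0.1000, 0.1000, 0.3000, 0.1000]
t=1: π = [0.2500, 0.1200, 0.1700, 0.2600, 0.2000]
t=2: π = [0.2400, 0.1320, 0.2070, 0.2440, 0.1770]
t=3: π = [0.2356, 0.1309, 0.2194, 0.2413, 0.1728]
t=4: π = [0.2352, 0.1304, 0.2224, 0.2403, 0.1718]
t=5: π = [0.2350, 0.1302, 0.2230, 0.2402, 0.1716]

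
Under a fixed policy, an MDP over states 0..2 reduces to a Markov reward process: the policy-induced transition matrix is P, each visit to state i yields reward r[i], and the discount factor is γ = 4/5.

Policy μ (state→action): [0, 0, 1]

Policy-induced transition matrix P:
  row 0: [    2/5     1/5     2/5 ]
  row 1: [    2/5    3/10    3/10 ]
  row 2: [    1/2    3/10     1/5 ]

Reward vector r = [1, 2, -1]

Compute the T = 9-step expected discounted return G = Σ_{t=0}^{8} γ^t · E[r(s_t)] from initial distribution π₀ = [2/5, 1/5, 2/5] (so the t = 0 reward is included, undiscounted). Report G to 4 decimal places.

G = 2.5260

t=0: π = [0.4000, 0.2000, 0.4000], E[r] = 0.4000, γ^t·E[r] = 0.400000, running G = 0.400000
t=1: π = [0.4400, 0.2600, 0.3000], E[r] = 0.6600, γ^t·E[r] = 0.528000, running G = 0.928000
t=2: π = [0.4300, 0.2560, 0.3140], E[r] = 0.6280, γ^t·E[r] = 0.401920, running G = 1.329920
t=3: π = [0.4314, 0.2570, 0.3116], E[r] = 0.6338, γ^t·E[r] = 0.324506, running G = 1.654426
t=4: π = [0.4312, 0.2569, 0.3120], E[r] = 0.6329, γ^t·E[r] = 0.259236, running G = 1.913661
t=5: π = [0.4312, 0.2569, 0.3119], E[r] = 0.6330, γ^t·E[r] = 0.207437, running G = 2.121099
t=6: π = [0.4312, 0.2569, 0.3119], E[r] = 0.6330, γ^t·E[r] = 0.165943, running G = 2.287042
t=7: π = [0.4312, 0.2569, 0.3119], E[r] = 0.6330, γ^t·E[r] = 0.132756, running G = 2.419798
t=8: π = [0.4312, 0.2569, 0.3119], E[r] = 0.6330, γ^t·E[r] = 0.106204, running G = 2.526002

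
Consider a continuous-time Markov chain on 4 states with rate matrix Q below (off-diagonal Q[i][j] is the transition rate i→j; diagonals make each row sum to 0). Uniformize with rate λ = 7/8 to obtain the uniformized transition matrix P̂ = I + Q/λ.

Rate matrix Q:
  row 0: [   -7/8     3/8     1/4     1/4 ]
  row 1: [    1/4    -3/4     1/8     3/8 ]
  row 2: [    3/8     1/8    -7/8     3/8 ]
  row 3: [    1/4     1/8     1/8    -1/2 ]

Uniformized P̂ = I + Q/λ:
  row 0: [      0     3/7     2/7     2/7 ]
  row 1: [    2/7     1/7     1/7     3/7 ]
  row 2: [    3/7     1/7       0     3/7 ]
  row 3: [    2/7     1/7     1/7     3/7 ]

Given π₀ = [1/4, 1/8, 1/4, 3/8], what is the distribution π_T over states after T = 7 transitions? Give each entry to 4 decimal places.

π = [0.2395, 0.2112, 0.1549, 0.3944]

t=0: π = [0.2500, 0.1250, 0.2500, 0.3750]
t=1: π = [0.2500, 0.2143, 0.1429, 0.3929]
t=2: π = [0.2347, 0.2143, 0.1582, 0.3929]
t=3: π = [0.2413, 0.2099, 0.1538, 0.3950]
t=4: π = [0.2388, 0.2118, 0.1554, 0.3941]
t=5: π = [0.2397, 0.2111, 0.1548, 0.3945]
t=6: π = [0.2393, 0.2113, 0.1550, 0.3943]
t=7: π = [0.2395, 0.2112, 0.1549, 0.3944]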